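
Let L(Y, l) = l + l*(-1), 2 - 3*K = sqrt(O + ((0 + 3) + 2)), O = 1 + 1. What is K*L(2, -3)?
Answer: 0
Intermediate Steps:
O = 2
K = 2/3 - sqrt(7)/3 (K = 2/3 - sqrt(2 + ((0 + 3) + 2))/3 = 2/3 - sqrt(2 + (3 + 2))/3 = 2/3 - sqrt(2 + 5)/3 = 2/3 - sqrt(7)/3 ≈ -0.21525)
L(Y, l) = 0 (L(Y, l) = l - l = 0)
K*L(2, -3) = (2/3 - sqrt(7)/3)*0 = 0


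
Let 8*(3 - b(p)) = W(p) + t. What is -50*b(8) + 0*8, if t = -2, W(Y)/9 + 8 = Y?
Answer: -325/2 ≈ -162.50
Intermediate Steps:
W(Y) = -72 + 9*Y
b(p) = 49/4 - 9*p/8 (b(p) = 3 - ((-72 + 9*p) - 2)/8 = 3 - (-74 + 9*p)/8 = 3 + (37/4 - 9*p/8) = 49/4 - 9*p/8)
-50*b(8) + 0*8 = -50*(49/4 - 9/8*8) + 0*8 = -50*(49/4 - 9) + 0 = -50*13/4 + 0 = -325/2 + 0 = -325/2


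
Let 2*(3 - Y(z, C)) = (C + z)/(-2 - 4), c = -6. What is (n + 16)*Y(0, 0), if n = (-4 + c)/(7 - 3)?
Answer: 81/2 ≈ 40.500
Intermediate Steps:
Y(z, C) = 3 + C/12 + z/12 (Y(z, C) = 3 - (C + z)/(2*(-2 - 4)) = 3 - (C + z)/(2*(-6)) = 3 - (C + z)*(-1)/(2*6) = 3 - (-C/6 - z/6)/2 = 3 + (C/12 + z/12) = 3 + C/12 + z/12)
n = -5/2 (n = (-4 - 6)/(7 - 3) = -10/4 = -10*¼ = -5/2 ≈ -2.5000)
(n + 16)*Y(0, 0) = (-5/2 + 16)*(3 + (1/12)*0 + (1/12)*0) = 27*(3 + 0 + 0)/2 = (27/2)*3 = 81/2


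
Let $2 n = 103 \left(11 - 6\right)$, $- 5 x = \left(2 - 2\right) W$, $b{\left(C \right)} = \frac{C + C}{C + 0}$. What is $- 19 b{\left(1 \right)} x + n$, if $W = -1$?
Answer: $\frac{515}{2} \approx 257.5$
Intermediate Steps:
$b{\left(C \right)} = 2$ ($b{\left(C \right)} = \frac{2 C}{C} = 2$)
$x = 0$ ($x = - \frac{\left(2 - 2\right) \left(-1\right)}{5} = - \frac{0 \left(-1\right)}{5} = \left(- \frac{1}{5}\right) 0 = 0$)
$n = \frac{515}{2}$ ($n = \frac{103 \left(11 - 6\right)}{2} = \frac{103 \cdot 5}{2} = \frac{1}{2} \cdot 515 = \frac{515}{2} \approx 257.5$)
$- 19 b{\left(1 \right)} x + n = \left(-19\right) 2 \cdot 0 + \frac{515}{2} = \left(-38\right) 0 + \frac{515}{2} = 0 + \frac{515}{2} = \frac{515}{2}$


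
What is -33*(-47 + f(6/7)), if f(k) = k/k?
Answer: 1518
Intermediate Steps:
f(k) = 1
-33*(-47 + f(6/7)) = -33*(-47 + 1) = -33*(-46) = 1518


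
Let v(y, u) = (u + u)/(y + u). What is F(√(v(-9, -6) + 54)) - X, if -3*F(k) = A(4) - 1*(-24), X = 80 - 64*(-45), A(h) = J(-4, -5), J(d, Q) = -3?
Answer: -2967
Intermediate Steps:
v(y, u) = 2*u/(u + y) (v(y, u) = (2*u)/(u + y) = 2*u/(u + y))
A(h) = -3
X = 2960 (X = 80 + 2880 = 2960)
F(k) = -7 (F(k) = -(-3 - 1*(-24))/3 = -(-3 + 24)/3 = -⅓*21 = -7)
F(√(v(-9, -6) + 54)) - X = -7 - 1*2960 = -7 - 2960 = -2967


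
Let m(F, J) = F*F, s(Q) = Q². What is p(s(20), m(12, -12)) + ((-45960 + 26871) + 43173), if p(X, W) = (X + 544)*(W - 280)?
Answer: -104300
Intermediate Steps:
m(F, J) = F²
p(X, W) = (-280 + W)*(544 + X) (p(X, W) = (544 + X)*(-280 + W) = (-280 + W)*(544 + X))
p(s(20), m(12, -12)) + ((-45960 + 26871) + 43173) = (-152320 - 280*20² + 544*12² + 12²*20²) + ((-45960 + 26871) + 43173) = (-152320 - 280*400 + 544*144 + 144*400) + (-19089 + 43173) = (-152320 - 112000 + 78336 + 57600) + 24084 = -128384 + 24084 = -104300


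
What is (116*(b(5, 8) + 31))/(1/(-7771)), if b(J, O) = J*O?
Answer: -64001956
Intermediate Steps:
(116*(b(5, 8) + 31))/(1/(-7771)) = (116*(5*8 + 31))/(1/(-7771)) = (116*(40 + 31))/(-1/7771) = (116*71)*(-7771) = 8236*(-7771) = -64001956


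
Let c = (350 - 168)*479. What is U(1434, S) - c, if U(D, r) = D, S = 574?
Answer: -85744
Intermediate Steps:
c = 87178 (c = 182*479 = 87178)
U(1434, S) - c = 1434 - 1*87178 = 1434 - 87178 = -85744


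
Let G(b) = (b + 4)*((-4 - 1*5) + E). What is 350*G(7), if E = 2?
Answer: -26950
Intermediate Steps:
G(b) = -28 - 7*b (G(b) = (b + 4)*((-4 - 1*5) + 2) = (4 + b)*((-4 - 5) + 2) = (4 + b)*(-9 + 2) = (4 + b)*(-7) = -28 - 7*b)
350*G(7) = 350*(-28 - 7*7) = 350*(-28 - 49) = 350*(-77) = -26950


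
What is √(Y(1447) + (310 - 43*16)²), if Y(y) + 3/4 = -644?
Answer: √568957/2 ≈ 377.15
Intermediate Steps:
Y(y) = -2579/4 (Y(y) = -¾ - 644 = -2579/4)
√(Y(1447) + (310 - 43*16)²) = √(-2579/4 + (310 - 43*16)²) = √(-2579/4 + (310 - 688)²) = √(-2579/4 + (-378)²) = √(-2579/4 + 142884) = √(568957/4) = √568957/2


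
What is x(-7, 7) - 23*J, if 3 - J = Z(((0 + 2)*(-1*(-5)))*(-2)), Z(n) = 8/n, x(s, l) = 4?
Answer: -371/5 ≈ -74.200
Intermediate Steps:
J = 17/5 (J = 3 - 8/(((0 + 2)*(-1*(-5)))*(-2)) = 3 - 8/((2*5)*(-2)) = 3 - 8/(10*(-2)) = 3 - 8/(-20) = 3 - 8*(-1)/20 = 3 - 1*(-2/5) = 3 + 2/5 = 17/5 ≈ 3.4000)
x(-7, 7) - 23*J = 4 - 23*17/5 = 4 - 391/5 = -371/5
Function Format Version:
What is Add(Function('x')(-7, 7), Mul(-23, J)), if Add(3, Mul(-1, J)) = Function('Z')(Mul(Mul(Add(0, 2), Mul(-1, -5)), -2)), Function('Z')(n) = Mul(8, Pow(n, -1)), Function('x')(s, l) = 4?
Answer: Rational(-371, 5) ≈ -74.200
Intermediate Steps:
J = Rational(17, 5) (J = Add(3, Mul(-1, Mul(8, Pow(Mul(Mul(Add(0, 2), Mul(-1, -5)), -2), -1)))) = Add(3, Mul(-1, Mul(8, Pow(Mul(Mul(2, 5), -2), -1)))) = Add(3, Mul(-1, Mul(8, Pow(Mul(10, -2), -1)))) = Add(3, Mul(-1, Mul(8, Pow(-20, -1)))) = Add(3, Mul(-1, Mul(8, Rational(-1, 20)))) = Add(3, Mul(-1, Rational(-2, 5))) = Add(3, Rational(2, 5)) = Rational(17, 5) ≈ 3.4000)
Add(Function('x')(-7, 7), Mul(-23, J)) = Add(4, Mul(-23, Rational(17, 5))) = Add(4, Rational(-391, 5)) = Rational(-371, 5)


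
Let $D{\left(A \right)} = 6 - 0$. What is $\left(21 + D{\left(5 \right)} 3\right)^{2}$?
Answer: $1521$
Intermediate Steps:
$D{\left(A \right)} = 6$ ($D{\left(A \right)} = 6 + 0 = 6$)
$\left(21 + D{\left(5 \right)} 3\right)^{2} = \left(21 + 6 \cdot 3\right)^{2} = \left(21 + 18\right)^{2} = 39^{2} = 1521$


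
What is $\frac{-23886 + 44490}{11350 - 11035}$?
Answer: $\frac{6868}{105} \approx 65.41$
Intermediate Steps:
$\frac{-23886 + 44490}{11350 - 11035} = \frac{20604}{315} = 20604 \cdot \frac{1}{315} = \frac{6868}{105}$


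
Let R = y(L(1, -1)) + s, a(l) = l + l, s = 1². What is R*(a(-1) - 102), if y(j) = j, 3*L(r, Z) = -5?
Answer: 208/3 ≈ 69.333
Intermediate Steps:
L(r, Z) = -5/3 (L(r, Z) = (⅓)*(-5) = -5/3)
s = 1
a(l) = 2*l
R = -⅔ (R = -5/3 + 1 = -⅔ ≈ -0.66667)
R*(a(-1) - 102) = -2*(2*(-1) - 102)/3 = -2*(-2 - 102)/3 = -⅔*(-104) = 208/3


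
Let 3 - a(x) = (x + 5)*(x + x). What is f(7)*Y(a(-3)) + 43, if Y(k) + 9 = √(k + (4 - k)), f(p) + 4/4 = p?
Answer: 1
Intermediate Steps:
f(p) = -1 + p
a(x) = 3 - 2*x*(5 + x) (a(x) = 3 - (x + 5)*(x + x) = 3 - (5 + x)*2*x = 3 - 2*x*(5 + x))
Y(k) = -7 (Y(k) = -9 + √(k + (4 - k)) = -9 + √4 = -9 + 2 = -7)
f(7)*Y(a(-3)) + 43 = (-1 + 7)*(-7) + 43 = 6*(-7) + 43 = -42 + 43 = 1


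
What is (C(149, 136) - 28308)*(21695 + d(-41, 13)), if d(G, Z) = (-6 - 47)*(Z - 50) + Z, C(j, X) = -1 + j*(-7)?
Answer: -694732488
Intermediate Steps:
C(j, X) = -1 - 7*j
d(G, Z) = 2650 - 52*Z (d(G, Z) = -53*(-50 + Z) + Z = (2650 - 53*Z) + Z = 2650 - 52*Z)
(C(149, 136) - 28308)*(21695 + d(-41, 13)) = ((-1 - 7*149) - 28308)*(21695 + (2650 - 52*13)) = ((-1 - 1043) - 28308)*(21695 + (2650 - 676)) = (-1044 - 28308)*(21695 + 1974) = -29352*23669 = -694732488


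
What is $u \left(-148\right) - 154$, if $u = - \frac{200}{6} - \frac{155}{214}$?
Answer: $\frac{1568576}{321} \approx 4886.5$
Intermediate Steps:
$u = - \frac{21865}{642}$ ($u = \left(-200\right) \frac{1}{6} - \frac{155}{214} = - \frac{100}{3} - \frac{155}{214} = - \frac{21865}{642} \approx -34.058$)
$u \left(-148\right) - 154 = \left(- \frac{21865}{642}\right) \left(-148\right) - 154 = \frac{1618010}{321} - 154 = \frac{1568576}{321}$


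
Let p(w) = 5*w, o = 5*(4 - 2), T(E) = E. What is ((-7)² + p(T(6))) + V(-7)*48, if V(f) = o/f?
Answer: 73/7 ≈ 10.429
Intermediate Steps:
o = 10 (o = 5*2 = 10)
V(f) = 10/f
((-7)² + p(T(6))) + V(-7)*48 = ((-7)² + 5*6) + (10/(-7))*48 = (49 + 30) + (10*(-⅐))*48 = 79 - 10/7*48 = 79 - 480/7 = 73/7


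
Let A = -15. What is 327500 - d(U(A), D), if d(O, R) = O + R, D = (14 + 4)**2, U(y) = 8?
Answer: 327168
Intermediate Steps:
D = 324 (D = 18**2 = 324)
327500 - d(U(A), D) = 327500 - (8 + 324) = 327500 - 1*332 = 327500 - 332 = 327168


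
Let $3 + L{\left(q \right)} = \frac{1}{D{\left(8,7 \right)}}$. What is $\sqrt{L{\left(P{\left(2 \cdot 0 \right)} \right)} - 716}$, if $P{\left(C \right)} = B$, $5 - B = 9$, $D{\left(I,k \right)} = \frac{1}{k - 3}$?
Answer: $i \sqrt{715} \approx 26.739 i$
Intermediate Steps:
$D{\left(I,k \right)} = \frac{1}{-3 + k}$
$B = -4$ ($B = 5 - 9 = -4$)
$P{\left(C \right)} = -4$
$L{\left(q \right)} = 1$ ($L{\left(q \right)} = -3 + \frac{1}{\frac{1}{-3 + 7}} = -3 + \frac{1}{\frac{1}{4}} = -3 + 4 = 1$)
$\sqrt{L{\left(P{\left(2 \cdot 0 \right)} \right)} - 716} = \sqrt{1 - 716} = \sqrt{-715} = i \sqrt{715}$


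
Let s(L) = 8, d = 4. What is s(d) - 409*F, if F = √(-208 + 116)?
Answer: 8 - 818*I*√23 ≈ 8.0 - 3923.0*I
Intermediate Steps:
F = 2*I*√23 (F = √(-92) = 2*I*√23 ≈ 9.5917*I)
s(d) - 409*F = 8 - 818*I*√23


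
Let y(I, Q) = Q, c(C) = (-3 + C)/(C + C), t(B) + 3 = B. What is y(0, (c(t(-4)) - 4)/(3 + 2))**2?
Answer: 529/1225 ≈ 0.43184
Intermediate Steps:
t(B) = -3 + B
c(C) = (-3 + C)/(2*C) (c(C) = (-3 + C)/((2*C)) = (-3 + C)*(1/(2*C)) = (-3 + C)/(2*C))
y(0, (c(t(-4)) - 4)/(3 + 2))**2 = (((-3 + (-3 - 4))/(2*(-3 - 4)) - 4)/(3 + 2))**2 = (((1/2)*(-3 - 7)/(-7) - 4)/5)**2 = (((1/2)*(-1/7)*(-10) - 4)*(1/5))**2 = ((5/7 - 4)*(1/5))**2 = (-23/7*1/5)**2 = (-23/35)**2 = 529/1225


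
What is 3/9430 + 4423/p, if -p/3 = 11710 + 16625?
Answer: -1658155/32063886 ≈ -0.051714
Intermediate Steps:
p = -85005 (p = -3*(11710 + 16625) = -3*28335 = -85005)
3/9430 + 4423/p = 3/9430 + 4423/(-85005) = 3*(1/9430) + 4423*(-1/85005) = 3/9430 - 4423/85005 = -1658155/32063886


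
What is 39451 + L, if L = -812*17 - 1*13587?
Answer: 12060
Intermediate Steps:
L = -27391 (L = -13804 - 13587 = -27391)
39451 + L = 39451 - 27391 = 12060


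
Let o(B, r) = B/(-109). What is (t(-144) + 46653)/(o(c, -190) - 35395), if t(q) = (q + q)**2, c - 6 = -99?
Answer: -14126073/3857962 ≈ -3.6615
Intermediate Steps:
c = -93 (c = 6 - 99 = -93)
o(B, r) = -B/109 (o(B, r) = B*(-1/109) = -B/109)
t(q) = 4*q**2 (t(q) = (2*q)**2 = 4*q**2)
(t(-144) + 46653)/(o(c, -190) - 35395) = (4*(-144)**2 + 46653)/(-1/109*(-93) - 35395) = (4*20736 + 46653)/(93/109 - 35395) = (82944 + 46653)/(-3857962/109) = 129597*(-109/3857962) = -14126073/3857962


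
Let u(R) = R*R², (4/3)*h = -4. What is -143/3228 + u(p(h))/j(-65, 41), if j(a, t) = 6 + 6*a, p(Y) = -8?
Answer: 1387/1076 ≈ 1.2890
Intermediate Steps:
h = -3 (h = (¾)*(-4) = -3)
u(R) = R³
-143/3228 + u(p(h))/j(-65, 41) = -143/3228 + (-8)³/(6 + 6*(-65)) = -143*1/3228 - 512/(6 - 390) = -143/3228 - 512/(-384) = -143/3228 - 512*(-1/384) = -143/3228 + 4/3 = 1387/1076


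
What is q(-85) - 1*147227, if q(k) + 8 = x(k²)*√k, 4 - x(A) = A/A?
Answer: -147235 + 3*I*√85 ≈ -1.4724e+5 + 27.659*I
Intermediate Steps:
x(A) = 3 (x(A) = 4 - A/A = 4 - 1*1 = 4 - 1 = 3)
q(k) = -8 + 3*√k
q(-85) - 1*147227 = (-8 + 3*√(-85)) - 1*147227 = (-8 + 3*(I*√85)) - 147227 = (-8 + 3*I*√85) - 147227 = -147235 + 3*I*√85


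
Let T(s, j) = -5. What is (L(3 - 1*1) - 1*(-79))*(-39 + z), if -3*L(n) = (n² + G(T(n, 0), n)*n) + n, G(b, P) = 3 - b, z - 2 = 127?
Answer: 6450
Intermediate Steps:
z = 129 (z = 2 + 127 = 129)
L(n) = -3*n - n²/3 (L(n) = -((n² + (3 - 1*(-5))*n) + n)/3 = -((n² + (3 + 5)*n) + n)/3 = -((n² + 8*n) + n)/3 = -(n² + 9*n)/3 = -3*n - n²/3)
(L(3 - 1*1) - 1*(-79))*(-39 + z) = (-(3 - 1*1)*(9 + (3 - 1*1))/3 - 1*(-79))*(-39 + 129) = (-(3 - 1)*(9 + (3 - 1))/3 + 79)*90 = (-⅓*2*(9 + 2) + 79)*90 = (-⅓*2*11 + 79)*90 = (-22/3 + 79)*90 = (215/3)*90 = 6450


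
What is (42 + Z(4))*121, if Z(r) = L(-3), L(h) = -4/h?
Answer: 15730/3 ≈ 5243.3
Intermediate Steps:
Z(r) = 4/3 (Z(r) = -4/(-3) = -4*(-⅓) = 4/3)
(42 + Z(4))*121 = (42 + 4/3)*121 = (130/3)*121 = 15730/3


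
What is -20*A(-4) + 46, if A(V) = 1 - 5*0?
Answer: 26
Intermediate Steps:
A(V) = 1 (A(V) = 1 + 0 = 1)
-20*A(-4) + 46 = -20*1 + 46 = -20 + 46 = 26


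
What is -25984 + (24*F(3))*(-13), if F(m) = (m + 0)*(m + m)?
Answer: -31600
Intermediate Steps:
F(m) = 2*m² (F(m) = m*(2*m) = 2*m²)
-25984 + (24*F(3))*(-13) = -25984 + (24*(2*3²))*(-13) = -25984 + (24*(2*9))*(-13) = -25984 + (24*18)*(-13) = -25984 + 432*(-13) = -25984 - 5616 = -31600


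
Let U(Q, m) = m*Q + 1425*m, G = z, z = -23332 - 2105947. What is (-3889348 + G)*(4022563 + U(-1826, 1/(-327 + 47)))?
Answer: -6778888172149707/280 ≈ -2.4210e+13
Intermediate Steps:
z = -2129279
G = -2129279
U(Q, m) = 1425*m + Q*m (U(Q, m) = Q*m + 1425*m = 1425*m + Q*m)
(-3889348 + G)*(4022563 + U(-1826, 1/(-327 + 47))) = (-3889348 - 2129279)*(4022563 + (1425 - 1826)/(-327 + 47)) = -6018627*(4022563 - 401/(-280)) = -6018627*(4022563 - 1/280*(-401)) = -6018627*(4022563 + 401/280) = -6018627*1126318041/280 = -6778888172149707/280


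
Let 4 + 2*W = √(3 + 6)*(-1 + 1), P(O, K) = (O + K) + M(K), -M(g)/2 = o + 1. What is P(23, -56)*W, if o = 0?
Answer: 70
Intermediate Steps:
M(g) = -2 (M(g) = -2*(0 + 1) = -2*1 = -2)
P(O, K) = -2 + K + O (P(O, K) = (O + K) - 2 = (K + O) - 2 = -2 + K + O)
W = -2 (W = -2 + (√(3 + 6)*(-1 + 1))/2 = -2 + (√9*0)/2 = -2 + (3*0)/2 = -2 + (½)*0 = -2 + 0 = -2)
P(23, -56)*W = (-2 - 56 + 23)*(-2) = -35*(-2) = 70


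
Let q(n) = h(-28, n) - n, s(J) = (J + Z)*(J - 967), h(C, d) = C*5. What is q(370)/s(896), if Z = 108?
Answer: 255/35642 ≈ 0.0071545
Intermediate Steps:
h(C, d) = 5*C
s(J) = (-967 + J)*(108 + J) (s(J) = (J + 108)*(J - 967) = (108 + J)*(-967 + J) = (-967 + J)*(108 + J))
q(n) = -140 - n (q(n) = 5*(-28) - n = -140 - n)
q(370)/s(896) = (-140 - 1*370)/(-104436 + 896² - 859*896) = (-140 - 370)/(-104436 + 802816 - 769664) = -510/(-71284) = -510*(-1/71284) = 255/35642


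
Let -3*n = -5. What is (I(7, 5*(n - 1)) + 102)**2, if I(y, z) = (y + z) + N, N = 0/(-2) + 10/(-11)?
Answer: 13520329/1089 ≈ 12415.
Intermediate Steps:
n = 5/3 (n = -1/3*(-5) = 5/3 ≈ 1.6667)
N = -10/11 (N = 0*(-1/2) + 10*(-1/11) = 0 - 10/11 = -10/11 ≈ -0.90909)
I(y, z) = -10/11 + y + z (I(y, z) = (y + z) - 10/11 = -10/11 + y + z)
(I(7, 5*(n - 1)) + 102)**2 = ((-10/11 + 7 + 5*(5/3 - 1)) + 102)**2 = ((-10/11 + 7 + 5*(2/3)) + 102)**2 = ((-10/11 + 7 + 10/3) + 102)**2 = (311/33 + 102)**2 = (3677/33)**2 = 13520329/1089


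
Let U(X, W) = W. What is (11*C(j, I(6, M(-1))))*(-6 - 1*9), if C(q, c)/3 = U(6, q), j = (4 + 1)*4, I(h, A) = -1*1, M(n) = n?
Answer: -9900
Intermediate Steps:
I(h, A) = -1
j = 20 (j = 5*4 = 20)
C(q, c) = 3*q
(11*C(j, I(6, M(-1))))*(-6 - 1*9) = (11*(3*20))*(-6 - 1*9) = (11*60)*(-6 - 9) = 660*(-15) = -9900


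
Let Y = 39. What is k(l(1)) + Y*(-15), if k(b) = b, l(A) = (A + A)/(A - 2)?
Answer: -587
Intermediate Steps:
l(A) = 2*A/(-2 + A) (l(A) = (2*A)/(-2 + A) = 2*A/(-2 + A))
k(l(1)) + Y*(-15) = 2*1/(-2 + 1) + 39*(-15) = 2*1/(-1) - 585 = 2*1*(-1) - 585 = -2 - 585 = -587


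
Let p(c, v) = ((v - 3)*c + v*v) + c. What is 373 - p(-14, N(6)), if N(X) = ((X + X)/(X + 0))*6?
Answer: 369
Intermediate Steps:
N(X) = 12 (N(X) = ((2*X)/X)*6 = 2*6 = 12)
p(c, v) = c + v**2 + c*(-3 + v) (p(c, v) = ((-3 + v)*c + v**2) + c = (c*(-3 + v) + v**2) + c = (v**2 + c*(-3 + v)) + c = c + v**2 + c*(-3 + v))
373 - p(-14, N(6)) = 373 - (12**2 - 2*(-14) - 14*12) = 373 - (144 + 28 - 168) = 373 - 1*4 = 373 - 4 = 369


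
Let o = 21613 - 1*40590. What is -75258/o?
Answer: 75258/18977 ≈ 3.9657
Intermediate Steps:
o = -18977 (o = 21613 - 40590 = -18977)
-75258/o = -75258/(-18977) = -75258*(-1/18977) = 75258/18977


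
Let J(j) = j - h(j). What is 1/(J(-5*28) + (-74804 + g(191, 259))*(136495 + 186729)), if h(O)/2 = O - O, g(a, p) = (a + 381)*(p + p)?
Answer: 1/71591530068 ≈ 1.3968e-11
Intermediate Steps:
g(a, p) = 2*p*(381 + a) (g(a, p) = (381 + a)*(2*p) = 2*p*(381 + a))
h(O) = 0 (h(O) = 2*(O - O) = 2*0 = 0)
J(j) = j (J(j) = j - 1*0 = j + 0 = j)
1/(J(-5*28) + (-74804 + g(191, 259))*(136495 + 186729)) = 1/(-5*28 + (-74804 + 2*259*(381 + 191))*(136495 + 186729)) = 1/(-140 + (-74804 + 2*259*572)*323224) = 1/(-140 + (-74804 + 296296)*323224) = 1/(-140 + 221492*323224) = 1/(-140 + 71591530208) = 1/71591530068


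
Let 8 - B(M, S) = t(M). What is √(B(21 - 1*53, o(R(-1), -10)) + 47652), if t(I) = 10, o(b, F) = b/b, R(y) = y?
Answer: 5*√1906 ≈ 218.29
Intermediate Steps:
o(b, F) = 1
B(M, S) = -2 (B(M, S) = 8 - 1*10 = 8 - 10 = -2)
√(B(21 - 1*53, o(R(-1), -10)) + 47652) = √(-2 + 47652) = √47650 = 5*√1906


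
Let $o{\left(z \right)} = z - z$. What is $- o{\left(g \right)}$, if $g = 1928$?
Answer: $0$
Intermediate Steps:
$o{\left(z \right)} = 0$
$- o{\left(g \right)} = \left(-1\right) 0 = 0$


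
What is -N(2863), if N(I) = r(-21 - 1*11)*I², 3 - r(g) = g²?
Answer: 8368901149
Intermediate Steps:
r(g) = 3 - g²
N(I) = -1021*I² (N(I) = (3 - (-21 - 1*11)²)*I² = (3 - (-21 - 11)²)*I² = (3 - 1*(-32)²)*I² = (3 - 1*1024)*I² = (3 - 1024)*I² = -1021*I²)
-N(2863) = -(-1021)*2863² = -(-1021)*8196769 = -1*(-8368901149) = 8368901149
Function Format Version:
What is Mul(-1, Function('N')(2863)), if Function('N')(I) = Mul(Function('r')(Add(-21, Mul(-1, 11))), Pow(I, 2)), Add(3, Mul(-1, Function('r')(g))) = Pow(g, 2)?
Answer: 8368901149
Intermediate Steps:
Function('r')(g) = Add(3, Mul(-1, Pow(g, 2)))
Function('N')(I) = Mul(-1021, Pow(I, 2)) (Function('N')(I) = Mul(Add(3, Mul(-1, Pow(Add(-21, Mul(-1, 11)), 2))), Pow(I, 2)) = Mul(Add(3, Mul(-1, Pow(Add(-21, -11), 2))), Pow(I, 2)) = Mul(Add(3, Mul(-1, Pow(-32, 2))), Pow(I, 2)) = Mul(Add(3, Mul(-1, 1024)), Pow(I, 2)) = Mul(Add(3, -1024), Pow(I, 2)) = Mul(-1021, Pow(I, 2)))
Mul(-1, Function('N')(2863)) = Mul(-1, Mul(-1021, Pow(2863, 2))) = Mul(-1, Mul(-1021, 8196769)) = Mul(-1, -8368901149) = 8368901149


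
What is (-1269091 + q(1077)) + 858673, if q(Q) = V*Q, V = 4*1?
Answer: -406110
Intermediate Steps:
V = 4
q(Q) = 4*Q
(-1269091 + q(1077)) + 858673 = (-1269091 + 4*1077) + 858673 = (-1269091 + 4308) + 858673 = -1264783 + 858673 = -406110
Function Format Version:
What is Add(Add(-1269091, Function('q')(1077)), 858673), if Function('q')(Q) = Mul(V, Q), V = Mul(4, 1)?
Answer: -406110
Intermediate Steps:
V = 4
Function('q')(Q) = Mul(4, Q)
Add(Add(-1269091, Function('q')(1077)), 858673) = Add(Add(-1269091, Mul(4, 1077)), 858673) = Add(Add(-1269091, 4308), 858673) = Add(-1264783, 858673) = -406110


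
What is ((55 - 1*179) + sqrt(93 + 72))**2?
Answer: (124 - sqrt(165))**2 ≈ 12355.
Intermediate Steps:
((55 - 1*179) + sqrt(93 + 72))**2 = ((55 - 179) + sqrt(165))**2 = (-124 + sqrt(165))**2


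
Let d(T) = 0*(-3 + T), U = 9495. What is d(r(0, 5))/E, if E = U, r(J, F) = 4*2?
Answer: 0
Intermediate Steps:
r(J, F) = 8
d(T) = 0
E = 9495
d(r(0, 5))/E = 0/9495 = 0*(1/9495) = 0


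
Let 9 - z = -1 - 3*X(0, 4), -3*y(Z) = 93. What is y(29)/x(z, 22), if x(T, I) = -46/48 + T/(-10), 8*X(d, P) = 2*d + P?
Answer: 3720/253 ≈ 14.704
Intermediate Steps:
y(Z) = -31 (y(Z) = -1/3*93 = -31)
X(d, P) = d/4 + P/8 (X(d, P) = (2*d + P)/8 = (P + 2*d)/8 = d/4 + P/8)
z = 23/2 (z = 9 - (-1 - 3*((1/4)*0 + (1/8)*4)) = 9 - (-1 - 3*(0 + 1/2)) = 9 - (-1 - 3*1/2) = 9 - (-1 - 3/2) = 9 - 1*(-5/2) = 9 + 5/2 = 23/2 ≈ 11.500)
x(T, I) = -23/24 - T/10 (x(T, I) = -46*1/48 + T*(-1/10) = -23/24 - T/10)
y(29)/x(z, 22) = -31/(-23/24 - 1/10*23/2) = -31/(-23/24 - 23/20) = -31/(-253/120) = -31*(-120/253) = 3720/253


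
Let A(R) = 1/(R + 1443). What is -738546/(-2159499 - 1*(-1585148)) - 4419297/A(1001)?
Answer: -6203428378909122/574351 ≈ -1.0801e+10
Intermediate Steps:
A(R) = 1/(1443 + R)
-738546/(-2159499 - 1*(-1585148)) - 4419297/A(1001) = -738546/(-2159499 - 1*(-1585148)) - 4419297/(1/(1443 + 1001)) = -738546/(-2159499 + 1585148) - 4419297/(1/2444) = -738546/(-574351) - 4419297/1/2444 = -738546*(-1/574351) - 4419297*2444 = 738546/574351 - 10800761868 = -6203428378909122/574351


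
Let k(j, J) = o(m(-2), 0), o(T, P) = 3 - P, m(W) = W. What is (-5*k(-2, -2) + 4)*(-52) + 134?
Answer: 706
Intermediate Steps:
k(j, J) = 3 (k(j, J) = 3 - 1*0 = 3 + 0 = 3)
(-5*k(-2, -2) + 4)*(-52) + 134 = (-5*3 + 4)*(-52) + 134 = (-15 + 4)*(-52) + 134 = -11*(-52) + 134 = 572 + 134 = 706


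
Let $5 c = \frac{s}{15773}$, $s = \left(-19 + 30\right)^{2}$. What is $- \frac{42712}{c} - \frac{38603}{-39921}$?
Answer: $- \frac{134473160460517}{4830441} \approx -2.7839 \cdot 10^{7}$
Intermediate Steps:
$s = 121$ ($s = 11^{2} = 121$)
$c = \frac{121}{78865}$ ($c = \frac{121 \cdot \frac{1}{15773}}{5} = \frac{1}{5} \cdot \frac{121}{15773} = \frac{121}{78865} \approx 0.0015343$)
$- \frac{42712}{c} - \frac{38603}{-39921} = - \frac{42712}{\frac{121}{78865}} - \frac{38603}{-39921} = \left(-42712\right) \frac{78865}{121} - - \frac{38603}{39921} = - \frac{3368481880}{121} + \frac{38603}{39921} = - \frac{134473160460517}{4830441}$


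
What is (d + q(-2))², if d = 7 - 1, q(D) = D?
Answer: 16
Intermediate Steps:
d = 6
(d + q(-2))² = (6 - 2)² = 4² = 16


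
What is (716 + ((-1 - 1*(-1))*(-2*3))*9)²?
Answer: 512656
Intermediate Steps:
(716 + ((-1 - 1*(-1))*(-2*3))*9)² = (716 + ((-1 + 1)*(-6))*9)² = (716 + (0*(-6))*9)² = (716 + 0*9)² = (716 + 0)² = 716² = 512656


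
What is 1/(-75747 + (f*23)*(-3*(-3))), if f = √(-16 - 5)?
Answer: -3607/273262278 - 23*I*√21/637611982 ≈ -1.32e-5 - 1.653e-7*I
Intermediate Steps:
f = I*√21 (f = √(-21) = I*√21 ≈ 4.5826*I)
1/(-75747 + (f*23)*(-3*(-3))) = 1/(-75747 + ((I*√21)*23)*(-3*(-3))) = 1/(-75747 + (23*I*√21)*9) = 1/(-75747 + 207*I*√21)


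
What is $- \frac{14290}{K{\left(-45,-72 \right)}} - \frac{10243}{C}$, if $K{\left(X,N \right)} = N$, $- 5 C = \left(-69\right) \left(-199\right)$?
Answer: $\frac{33317245}{164772} \approx 202.2$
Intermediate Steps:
$C = - \frac{13731}{5}$ ($C = - \frac{\left(-69\right) \left(-199\right)}{5} = \left(- \frac{1}{5}\right) 13731 = - \frac{13731}{5} \approx -2746.2$)
$- \frac{14290}{K{\left(-45,-72 \right)}} - \frac{10243}{C} = - \frac{14290}{-72} - \frac{10243}{- \frac{13731}{5}} = \left(-14290\right) \left(- \frac{1}{72}\right) - - \frac{51215}{13731} = \frac{7145}{36} + \frac{51215}{13731} = \frac{33317245}{164772}$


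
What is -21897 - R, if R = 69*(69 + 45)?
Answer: -29763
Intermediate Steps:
R = 7866 (R = 69*114 = 7866)
-21897 - R = -21897 - 1*7866 = -21897 - 7866 = -29763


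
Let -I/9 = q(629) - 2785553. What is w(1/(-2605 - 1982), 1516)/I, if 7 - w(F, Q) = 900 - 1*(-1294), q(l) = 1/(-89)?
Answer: -21627/247914218 ≈ -8.7236e-5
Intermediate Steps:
q(l) = -1/89
w(F, Q) = -2187 (w(F, Q) = 7 - (900 - 1*(-1294)) = 7 - (900 + 1294) = 7 - 1*2194 = 7 - 2194 = -2187)
I = 2231227962/89 (I = -9*(-1/89 - 2785553) = -9*(-247914218/89) = 2231227962/89 ≈ 2.5070e+7)
w(1/(-2605 - 1982), 1516)/I = -2187/2231227962/89 = -2187*89/2231227962 = -21627/247914218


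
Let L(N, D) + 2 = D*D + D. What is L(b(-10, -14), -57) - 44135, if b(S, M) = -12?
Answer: -40945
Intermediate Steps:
L(N, D) = -2 + D + D**2 (L(N, D) = -2 + (D*D + D) = -2 + (D**2 + D) = -2 + (D + D**2) = -2 + D + D**2)
L(b(-10, -14), -57) - 44135 = (-2 - 57 + (-57)**2) - 44135 = (-2 - 57 + 3249) - 44135 = 3190 - 44135 = -40945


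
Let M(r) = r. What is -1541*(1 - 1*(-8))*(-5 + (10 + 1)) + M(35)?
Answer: -83179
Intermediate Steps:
-1541*(1 - 1*(-8))*(-5 + (10 + 1)) + M(35) = -1541*(1 - 1*(-8))*(-5 + (10 + 1)) + 35 = -1541*(1 + 8)*(-5 + 11) + 35 = -13869*6 + 35 = -1541*54 + 35 = -83214 + 35 = -83179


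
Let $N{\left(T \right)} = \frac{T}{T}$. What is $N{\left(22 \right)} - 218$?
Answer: $-217$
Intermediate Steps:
$N{\left(T \right)} = 1$
$N{\left(22 \right)} - 218 = 1 - 218 = -217$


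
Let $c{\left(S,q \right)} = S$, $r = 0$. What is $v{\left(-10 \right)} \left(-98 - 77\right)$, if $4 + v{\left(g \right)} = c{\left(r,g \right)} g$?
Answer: $700$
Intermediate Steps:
$v{\left(g \right)} = -4$ ($v{\left(g \right)} = -4 + 0 g = -4 + 0 = -4$)
$v{\left(-10 \right)} \left(-98 - 77\right) = - 4 \left(-98 - 77\right) = \left(-4\right) \left(-175\right) = 700$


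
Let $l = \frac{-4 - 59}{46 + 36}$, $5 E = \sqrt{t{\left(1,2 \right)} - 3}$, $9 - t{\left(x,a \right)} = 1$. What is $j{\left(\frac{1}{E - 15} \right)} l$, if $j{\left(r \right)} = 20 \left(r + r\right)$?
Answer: $\frac{23625}{11521} + \frac{315 \sqrt{5}}{11521} \approx 2.1117$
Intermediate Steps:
$t{\left(x,a \right)} = 8$ ($t{\left(x,a \right)} = 9 - 1 = 8$)
$E = \frac{\sqrt{5}}{5}$ ($E = \frac{\sqrt{8 - 3}}{5} = \frac{\sqrt{5}}{5} \approx 0.44721$)
$j{\left(r \right)} = 40 r$ ($j{\left(r \right)} = 20 \cdot 2 r = 40 r$)
$l = - \frac{63}{82} \approx -0.76829$
$j{\left(\frac{1}{E - 15} \right)} l = \frac{40}{\frac{\sqrt{5}}{5} - 15} \left(- \frac{63}{82}\right) = \frac{40}{-15 + \frac{\sqrt{5}}{5}} \left(- \frac{63}{82}\right) = - \frac{1260}{41 \left(-15 + \frac{\sqrt{5}}{5}\right)}$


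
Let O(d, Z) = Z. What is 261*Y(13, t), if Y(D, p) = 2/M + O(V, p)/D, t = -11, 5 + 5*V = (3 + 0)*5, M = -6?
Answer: -4002/13 ≈ -307.85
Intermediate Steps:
V = 2 (V = -1 + ((3 + 0)*5)/5 = -1 + (3*5)/5 = -1 + (1/5)*15 = -1 + 3 = 2)
Y(D, p) = -1/3 + p/D (Y(D, p) = 2/(-6) + p/D = 2*(-1/6) + p/D = -1/3 + p/D)
261*Y(13, t) = 261*((-11 - 1/3*13)/13) = 261*((-11 - 13/3)/13) = 261*((1/13)*(-46/3)) = 261*(-46/39) = -4002/13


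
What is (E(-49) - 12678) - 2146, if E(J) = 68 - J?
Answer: -14707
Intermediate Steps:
(E(-49) - 12678) - 2146 = ((68 - 1*(-49)) - 12678) - 2146 = ((68 + 49) - 12678) - 2146 = (117 - 12678) - 2146 = -12561 - 2146 = -14707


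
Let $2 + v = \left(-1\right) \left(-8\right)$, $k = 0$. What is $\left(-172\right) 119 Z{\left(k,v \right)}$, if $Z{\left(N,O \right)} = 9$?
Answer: $-184212$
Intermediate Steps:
$v = 6$ ($v = -2 - -8 = -2 + 8 = 6$)
$\left(-172\right) 119 Z{\left(k,v \right)} = \left(-172\right) 119 \cdot 9 = \left(-20468\right) 9 = -184212$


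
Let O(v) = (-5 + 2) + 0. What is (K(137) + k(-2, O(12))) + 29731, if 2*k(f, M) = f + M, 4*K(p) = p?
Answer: 119051/4 ≈ 29763.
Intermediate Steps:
K(p) = p/4
O(v) = -3 (O(v) = -3 + 0 = -3)
k(f, M) = M/2 + f/2 (k(f, M) = (f + M)/2 = (M + f)/2 = M/2 + f/2)
(K(137) + k(-2, O(12))) + 29731 = ((1/4)*137 + ((1/2)*(-3) + (1/2)*(-2))) + 29731 = (137/4 + (-3/2 - 1)) + 29731 = (137/4 - 5/2) + 29731 = 127/4 + 29731 = 119051/4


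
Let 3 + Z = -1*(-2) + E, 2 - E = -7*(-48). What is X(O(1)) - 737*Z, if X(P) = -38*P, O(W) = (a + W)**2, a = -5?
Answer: 246287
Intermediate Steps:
E = -334 (E = 2 - (-7)*(-48) = 2 - 1*336 = 2 - 336 = -334)
O(W) = (-5 + W)**2
Z = -335 (Z = -3 + (-1*(-2) - 334) = -3 + (2 - 334) = -3 - 332 = -335)
X(O(1)) - 737*Z = -38*(-5 + 1)**2 - 737*(-335) = -38*(-4)**2 + 246895 = -38*16 + 246895 = -608 + 246895 = 246287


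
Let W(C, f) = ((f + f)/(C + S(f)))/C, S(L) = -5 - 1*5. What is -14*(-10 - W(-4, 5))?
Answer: 285/2 ≈ 142.50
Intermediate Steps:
S(L) = -10 (S(L) = -5 - 5 = -10)
W(C, f) = 2*f/(C*(-10 + C)) (W(C, f) = ((f + f)/(C - 10))/C = ((2*f)/(-10 + C))/C = (2*f/(-10 + C))/C = 2*f/(C*(-10 + C)))
-14*(-10 - W(-4, 5)) = -14*(-10 - 2*5/((-4)*(-10 - 4))) = -14*(-10 - 2*5*(-1)/(4*(-14))) = -14*(-10 - 2*5*(-1)*(-1)/(4*14)) = -14*(-10 - 1*5/28) = -14*(-10 - 5/28) = -14*(-285/28) = 285/2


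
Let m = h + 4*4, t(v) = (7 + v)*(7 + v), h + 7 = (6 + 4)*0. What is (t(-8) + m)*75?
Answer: 750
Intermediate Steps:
h = -7 (h = -7 + (6 + 4)*0 = -7 + 10*0 = -7 + 0 = -7)
t(v) = (7 + v)**2
m = 9 (m = -7 + 4*4 = -7 + 16 = 9)
(t(-8) + m)*75 = ((7 - 8)**2 + 9)*75 = ((-1)**2 + 9)*75 = (1 + 9)*75 = 10*75 = 750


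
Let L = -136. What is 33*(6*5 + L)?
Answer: -3498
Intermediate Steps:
33*(6*5 + L) = 33*(6*5 - 136) = 33*(30 - 136) = 33*(-106) = -3498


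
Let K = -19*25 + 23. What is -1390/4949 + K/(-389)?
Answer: 1696238/1925161 ≈ 0.88109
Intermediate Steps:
K = -452 (K = -475 + 23 = -452)
-1390/4949 + K/(-389) = -1390/4949 - 452/(-389) = -1390*1/4949 - 452*(-1/389) = -1390/4949 + 452/389 = 1696238/1925161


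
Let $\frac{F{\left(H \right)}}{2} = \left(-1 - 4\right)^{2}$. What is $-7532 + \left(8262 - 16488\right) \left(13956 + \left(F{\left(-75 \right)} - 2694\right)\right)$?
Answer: $-93060044$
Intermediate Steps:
$F{\left(H \right)} = 50$ ($F{\left(H \right)} = 2 \left(-1 - 4\right)^{2} = 2 \left(-5\right)^{2} = 2 \cdot 25 = 50$)
$-7532 + \left(8262 - 16488\right) \left(13956 + \left(F{\left(-75 \right)} - 2694\right)\right) = -7532 + \left(8262 - 16488\right) \left(13956 + \left(50 - 2694\right)\right) = -7532 - 8226 \left(13956 + \left(50 - 2694\right)\right) = -7532 - 8226 \left(13956 - 2644\right) = -7532 - 93052512 = -93060044$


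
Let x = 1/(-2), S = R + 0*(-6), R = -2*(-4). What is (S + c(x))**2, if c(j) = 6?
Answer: 196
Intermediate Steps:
R = 8
S = 8 (S = 8 + 0*(-6) = 8 + 0 = 8)
x = -1/2 (x = 1*(-1/2) = -1/2 ≈ -0.50000)
(S + c(x))**2 = (8 + 6)**2 = 14**2 = 196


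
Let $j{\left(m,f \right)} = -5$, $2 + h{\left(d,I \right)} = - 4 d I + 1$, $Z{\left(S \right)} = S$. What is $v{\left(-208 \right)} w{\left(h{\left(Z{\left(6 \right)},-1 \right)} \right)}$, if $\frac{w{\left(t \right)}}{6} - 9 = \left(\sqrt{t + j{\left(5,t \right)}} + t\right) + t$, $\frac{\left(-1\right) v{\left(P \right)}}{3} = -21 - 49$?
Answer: $69300 + 3780 \sqrt{2} \approx 74646.0$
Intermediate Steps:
$h{\left(d,I \right)} = -1 - 4 I d$ ($h{\left(d,I \right)} = -2 + \left(- 4 d I + 1\right) = -2 - \left(-1 + 4 I d\right) = -1 - 4 I d$)
$v{\left(P \right)} = 210$ ($v{\left(P \right)} = - 3 \left(-21 - 49\right) = \left(-3\right) \left(-70\right) = 210$)
$w{\left(t \right)} = 54 + 6 \sqrt{-5 + t} + 12 t$ ($w{\left(t \right)} = 54 + 6 \left(\left(\sqrt{t - 5} + t\right) + t\right) = 54 + 6 \left(\left(\sqrt{-5 + t} + t\right) + t\right) = 54 + 6 \left(\left(t + \sqrt{-5 + t}\right) + t\right) = 54 + 6 \left(\sqrt{-5 + t} + 2 t\right) = 54 + \left(6 \sqrt{-5 + t} + 12 t\right) = 54 + 6 \sqrt{-5 + t} + 12 t$)
$v{\left(-208 \right)} w{\left(h{\left(Z{\left(6 \right)},-1 \right)} \right)} = 210 \left(54 + 6 \sqrt{-5 - \left(1 - 24\right)} + 12 \left(-1 - \left(-4\right) 6\right)\right) = 210 \left(54 + 6 \sqrt{-5 + \left(-1 + 24\right)} + 12 \left(-1 + 24\right)\right) = 210 \left(54 + 6 \sqrt{-5 + 23} + 12 \cdot 23\right) = 210 \left(54 + 6 \sqrt{18} + 276\right) = 210 \left(54 + 6 \cdot 3 \sqrt{2} + 276\right) = 210 \left(54 + 18 \sqrt{2} + 276\right) = 210 \left(330 + 18 \sqrt{2}\right) = 69300 + 3780 \sqrt{2}$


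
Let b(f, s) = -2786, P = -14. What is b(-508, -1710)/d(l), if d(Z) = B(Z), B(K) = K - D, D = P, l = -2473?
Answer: 2786/2459 ≈ 1.1330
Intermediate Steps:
D = -14
B(K) = 14 + K (B(K) = K - 1*(-14) = K + 14 = 14 + K)
d(Z) = 14 + Z
b(-508, -1710)/d(l) = -2786/(14 - 2473) = -2786/(-2459) = -2786*(-1/2459) = 2786/2459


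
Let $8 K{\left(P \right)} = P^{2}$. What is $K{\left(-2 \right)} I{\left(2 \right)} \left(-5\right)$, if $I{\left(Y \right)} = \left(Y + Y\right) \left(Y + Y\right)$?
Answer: $-40$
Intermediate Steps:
$K{\left(P \right)} = \frac{P^{2}}{8}$
$I{\left(Y \right)} = 4 Y^{2}$ ($I{\left(Y \right)} = 2 Y 2 Y = 4 Y^{2}$)
$K{\left(-2 \right)} I{\left(2 \right)} \left(-5\right) = \frac{\left(-2\right)^{2}}{8} \cdot 4 \cdot 2^{2} \left(-5\right) = \frac{1}{8} \cdot 4 \cdot 4 \cdot 4 \left(-5\right) = \frac{1}{2} \cdot 16 \left(-5\right) = 8 \left(-5\right) = -40$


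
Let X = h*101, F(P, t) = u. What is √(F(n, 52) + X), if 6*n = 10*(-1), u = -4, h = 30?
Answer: √3026 ≈ 55.009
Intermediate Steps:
n = -5/3 (n = (10*(-1))/6 = (⅙)*(-10) = -5/3 ≈ -1.6667)
F(P, t) = -4
X = 3030 (X = 30*101 = 3030)
√(F(n, 52) + X) = √(-4 + 3030) = √3026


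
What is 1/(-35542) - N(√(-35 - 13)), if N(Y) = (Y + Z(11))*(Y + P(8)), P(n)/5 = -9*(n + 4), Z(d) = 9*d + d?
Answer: 2112900815/35542 + 1720*I*√3 ≈ 59448.0 + 2979.1*I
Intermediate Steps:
Z(d) = 10*d
P(n) = -180 - 45*n (P(n) = 5*(-9*(n + 4)) = 5*(-9*(4 + n)) = 5*(-36 - 9*n) = -180 - 45*n)
N(Y) = (-540 + Y)*(110 + Y) (N(Y) = (Y + 10*11)*(Y + (-180 - 45*8)) = (Y + 110)*(Y + (-180 - 360)) = (110 + Y)*(Y - 540) = (110 + Y)*(-540 + Y) = (-540 + Y)*(110 + Y))
1/(-35542) - N(√(-35 - 13)) = 1/(-35542) - (-59400 + (√(-35 - 13))² - 430*√(-35 - 13)) = -1/35542 - (-59400 + (√(-48))² - 1720*I*√3) = -1/35542 - (-59400 + (4*I*√3)² - 1720*I*√3) = -1/35542 - (-59400 - 48 - 1720*I*√3) = -1/35542 - (-59448 - 1720*I*√3) = -1/35542 + (59448 + 1720*I*√3) = 2112900815/35542 + 1720*I*√3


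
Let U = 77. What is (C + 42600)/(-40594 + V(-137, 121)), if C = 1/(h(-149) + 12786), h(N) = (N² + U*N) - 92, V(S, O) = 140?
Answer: -997777201/947513588 ≈ -1.0530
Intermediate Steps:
h(N) = -92 + N² + 77*N (h(N) = (N² + 77*N) - 92 = -92 + N² + 77*N)
C = 1/23422 (C = 1/((-92 + (-149)² + 77*(-149)) + 12786) = 1/((-92 + 22201 - 11473) + 12786) = 1/(10636 + 12786) = 1/23422 ≈ 4.2695e-5)
(C + 42600)/(-40594 + V(-137, 121)) = (1/23422 + 42600)/(-40594 + 140) = (997777201/23422)/(-40454) = (997777201/23422)*(-1/40454) = -997777201/947513588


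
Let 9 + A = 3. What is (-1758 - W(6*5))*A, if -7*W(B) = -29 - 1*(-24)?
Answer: 73866/7 ≈ 10552.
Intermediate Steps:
A = -6 (A = -9 + 3 = -6)
W(B) = 5/7 (W(B) = -(-29 - 1*(-24))/7 = -(-29 + 24)/7 = -⅐*(-5) = 5/7)
(-1758 - W(6*5))*A = (-1758 - 1*5/7)*(-6) = (-1758 - 5/7)*(-6) = -12311/7*(-6) = 73866/7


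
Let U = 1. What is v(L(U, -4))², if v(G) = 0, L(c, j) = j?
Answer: 0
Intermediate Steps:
v(L(U, -4))² = 0² = 0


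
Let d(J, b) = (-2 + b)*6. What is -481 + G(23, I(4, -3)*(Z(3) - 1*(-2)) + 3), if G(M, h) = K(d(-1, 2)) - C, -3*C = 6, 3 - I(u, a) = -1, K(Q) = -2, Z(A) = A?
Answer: -481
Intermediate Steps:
d(J, b) = -12 + 6*b
I(u, a) = 4 (I(u, a) = 3 - 1*(-1) = 3 + 1 = 4)
C = -2 (C = -1/3*6 = -2)
G(M, h) = 0 (G(M, h) = -2 - 1*(-2) = -2 + 2 = 0)
-481 + G(23, I(4, -3)*(Z(3) - 1*(-2)) + 3) = -481 + 0 = -481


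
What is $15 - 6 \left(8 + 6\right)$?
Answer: $-69$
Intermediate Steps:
$15 - 6 \left(8 + 6\right) = 15 - 84 = -69$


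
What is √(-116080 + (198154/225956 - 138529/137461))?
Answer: 3*I*√3110728742854932421978810/15530068858 ≈ 340.71*I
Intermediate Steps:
√(-116080 + (198154/225956 - 138529/137461)) = √(-116080 + (198154*(1/225956) - 138529*1/137461)) = √(-116080 + (99077/112978 - 138529/137461)) = √(-116080 - 2031505865/15530068858) = √(-1802732424542505/15530068858) = 3*I*√3110728742854932421978810/15530068858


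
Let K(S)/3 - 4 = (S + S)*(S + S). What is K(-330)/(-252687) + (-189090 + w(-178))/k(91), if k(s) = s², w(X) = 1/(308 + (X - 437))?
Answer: -5996968272767/214132607143 ≈ -28.006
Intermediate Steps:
w(X) = 1/(-129 + X) (w(X) = 1/(308 + (-437 + X)) = 1/(-129 + X))
K(S) = 12 + 12*S² (K(S) = 12 + 3*((S + S)*(S + S)) = 12 + 3*((2*S)*(2*S)) = 12 + 3*(4*S²) = 12 + 12*S²)
K(-330)/(-252687) + (-189090 + w(-178))/k(91) = (12 + 12*(-330)²)/(-252687) + (-189090 + 1/(-129 - 178))/(91²) = (12 + 12*108900)*(-1/252687) + (-189090 + 1/(-307))/8281 = (12 + 1306800)*(-1/252687) + (-189090 - 1/307)*(1/8281) = 1306812*(-1/252687) - 58050631/307*1/8281 = -435604/84229 - 58050631/2542267 = -5996968272767/214132607143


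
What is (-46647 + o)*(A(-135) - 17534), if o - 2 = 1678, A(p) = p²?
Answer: -31072197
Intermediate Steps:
o = 1680 (o = 2 + 1678 = 1680)
(-46647 + o)*(A(-135) - 17534) = (-46647 + 1680)*((-135)² - 17534) = -44967*(18225 - 17534) = -44967*691 = -31072197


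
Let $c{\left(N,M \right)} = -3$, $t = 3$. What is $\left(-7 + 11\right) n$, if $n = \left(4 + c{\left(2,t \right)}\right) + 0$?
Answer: $4$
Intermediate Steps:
$n = 1$ ($n = \left(4 - 3\right) + 0 = 1 + 0 = 1$)
$\left(-7 + 11\right) n = \left(-7 + 11\right) 1 = 4 \cdot 1 = 4$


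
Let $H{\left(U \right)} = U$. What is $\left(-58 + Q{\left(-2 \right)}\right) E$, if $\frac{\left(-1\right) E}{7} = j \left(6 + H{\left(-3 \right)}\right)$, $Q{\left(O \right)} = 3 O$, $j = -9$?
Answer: $-12096$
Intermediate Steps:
$E = 189$ ($E = - 7 \left(- 9 \left(6 - 3\right)\right) = - 7 \left(\left(-9\right) 3\right) = \left(-7\right) \left(-27\right) = 189$)
$\left(-58 + Q{\left(-2 \right)}\right) E = \left(-58 + 3 \left(-2\right)\right) 189 = \left(-58 - 6\right) 189 = \left(-64\right) 189 = -12096$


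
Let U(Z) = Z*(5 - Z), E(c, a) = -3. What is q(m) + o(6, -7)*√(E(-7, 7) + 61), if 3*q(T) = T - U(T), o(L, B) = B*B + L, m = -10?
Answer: 140/3 + 55*√58 ≈ 465.53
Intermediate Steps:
o(L, B) = L + B² (o(L, B) = B² + L = L + B²)
q(T) = T/3 - T*(5 - T)/3 (q(T) = (T - T*(5 - T))/3 = T/3 - T*(5 - T)/3)
q(m) + o(6, -7)*√(E(-7, 7) + 61) = (⅓)*(-10)*(-4 - 10) + (6 + (-7)²)*√(-3 + 61) = (⅓)*(-10)*(-14) + (6 + 49)*√58 = 140/3 + 55*√58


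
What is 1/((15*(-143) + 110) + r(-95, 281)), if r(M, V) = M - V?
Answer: -1/2411 ≈ -0.00041477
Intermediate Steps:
1/((15*(-143) + 110) + r(-95, 281)) = 1/((15*(-143) + 110) + (-95 - 1*281)) = 1/((-2145 + 110) + (-95 - 281)) = 1/(-2035 - 376) = 1/(-2411) = -1/2411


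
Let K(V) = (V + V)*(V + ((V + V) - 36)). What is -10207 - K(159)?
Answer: -150445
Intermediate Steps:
K(V) = 2*V*(-36 + 3*V) (K(V) = (2*V)*(V + (2*V - 36)) = (2*V)*(V + (-36 + 2*V)) = (2*V)*(-36 + 3*V) = 2*V*(-36 + 3*V))
-10207 - K(159) = -10207 - 6*159*(-12 + 159) = -10207 - 6*159*147 = -10207 - 1*140238 = -10207 - 140238 = -150445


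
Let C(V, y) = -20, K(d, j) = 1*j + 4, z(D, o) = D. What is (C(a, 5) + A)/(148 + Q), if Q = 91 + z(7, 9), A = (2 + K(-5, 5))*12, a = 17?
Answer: 56/123 ≈ 0.45528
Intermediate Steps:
K(d, j) = 4 + j (K(d, j) = j + 4 = 4 + j)
A = 132 (A = (2 + (4 + 5))*12 = (2 + 9)*12 = 11*12 = 132)
Q = 98 (Q = 91 + 7 = 98)
(C(a, 5) + A)/(148 + Q) = (-20 + 132)/(148 + 98) = 112/246 = 112*(1/246) = 56/123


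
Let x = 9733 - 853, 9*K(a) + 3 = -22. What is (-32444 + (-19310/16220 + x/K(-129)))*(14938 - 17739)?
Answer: 809647376943/8110 ≈ 9.9833e+7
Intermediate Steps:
K(a) = -25/9 (K(a) = -⅓ + (⅑)*(-22) = -⅓ - 22/9 = -25/9)
x = 8880
(-32444 + (-19310/16220 + x/K(-129)))*(14938 - 17739) = (-32444 + (-19310/16220 + 8880/(-25/9)))*(14938 - 17739) = (-32444 + (-19310*1/16220 + 8880*(-9/25)))*(-2801) = (-32444 + (-1931/1622 - 15984/5))*(-2801) = (-32444 - 25935703/8110)*(-2801) = -289056543/8110*(-2801) = 809647376943/8110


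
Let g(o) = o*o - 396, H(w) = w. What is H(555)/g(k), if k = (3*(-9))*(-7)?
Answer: 37/2355 ≈ 0.015711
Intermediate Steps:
k = 189 (k = -27*(-7) = 189)
g(o) = -396 + o**2 (g(o) = o**2 - 396 = -396 + o**2)
H(555)/g(k) = 555/(-396 + 189**2) = 555/(-396 + 35721) = 555/35325 = 555*(1/35325) = 37/2355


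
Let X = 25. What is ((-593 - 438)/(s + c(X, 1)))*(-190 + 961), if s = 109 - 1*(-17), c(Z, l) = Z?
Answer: -794901/151 ≈ -5264.2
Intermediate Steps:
s = 126 (s = 109 + 17 = 126)
((-593 - 438)/(s + c(X, 1)))*(-190 + 961) = ((-593 - 438)/(126 + 25))*(-190 + 961) = -1031/151*771 = -794901/151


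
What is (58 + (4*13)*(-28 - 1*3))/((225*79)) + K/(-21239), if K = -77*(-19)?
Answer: -19670077/125841075 ≈ -0.15631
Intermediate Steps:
K = 1463
(58 + (4*13)*(-28 - 1*3))/((225*79)) + K/(-21239) = (58 + (4*13)*(-28 - 1*3))/((225*79)) + 1463/(-21239) = (58 + 52*(-28 - 3))/17775 + 1463*(-1/21239) = (58 + 52*(-31))*(1/17775) - 1463/21239 = (58 - 1612)*(1/17775) - 1463/21239 = -1554*1/17775 - 1463/21239 = -518/5925 - 1463/21239 = -19670077/125841075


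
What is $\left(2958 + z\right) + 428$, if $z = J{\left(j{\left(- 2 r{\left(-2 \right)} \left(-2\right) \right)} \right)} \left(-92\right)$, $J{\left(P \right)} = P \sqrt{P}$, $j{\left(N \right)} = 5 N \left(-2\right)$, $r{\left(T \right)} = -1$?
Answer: $3386 - 7360 \sqrt{10} \approx -19888.0$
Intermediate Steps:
$j{\left(N \right)} = - 10 N$
$J{\left(P \right)} = P^{\frac{3}{2}}$
$z = - 7360 \sqrt{10}$ ($z = \left(- 10 \left(-2\right) \left(-1\right) \left(-2\right)\right)^{\frac{3}{2}} \left(-92\right) = \left(- 10 \cdot 2 \left(-2\right)\right)^{\frac{3}{2}} \left(-92\right) = \left(\left(-10\right) \left(-4\right)\right)^{\frac{3}{2}} \left(-92\right) = 40^{\frac{3}{2}} \left(-92\right) = 80 \sqrt{10} \left(-92\right) = - 7360 \sqrt{10} \approx -23274.0$)
$\left(2958 + z\right) + 428 = \left(2958 - 7360 \sqrt{10}\right) + 428 = 3386 - 7360 \sqrt{10}$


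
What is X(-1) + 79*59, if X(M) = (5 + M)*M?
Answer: 4657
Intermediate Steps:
X(M) = M*(5 + M)
X(-1) + 79*59 = -(5 - 1) + 79*59 = -1*4 + 4661 = -4 + 4661 = 4657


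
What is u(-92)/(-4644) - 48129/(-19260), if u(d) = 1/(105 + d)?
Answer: 40355899/16149510 ≈ 2.4989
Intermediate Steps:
u(-92)/(-4644) - 48129/(-19260) = 1/((105 - 92)*(-4644)) - 48129/(-19260) = -1/4644/13 - 48129*(-1/19260) = (1/13)*(-1/4644) + 16043/6420 = -1/60372 + 16043/6420 = 40355899/16149510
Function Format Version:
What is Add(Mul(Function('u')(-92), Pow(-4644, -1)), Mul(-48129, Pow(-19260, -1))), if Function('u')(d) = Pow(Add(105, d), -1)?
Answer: Rational(40355899, 16149510) ≈ 2.4989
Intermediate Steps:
Add(Mul(Function('u')(-92), Pow(-4644, -1)), Mul(-48129, Pow(-19260, -1))) = Add(Mul(Pow(Add(105, -92), -1), Pow(-4644, -1)), Mul(-48129, Pow(-19260, -1))) = Add(Mul(Pow(13, -1), Rational(-1, 4644)), Mul(-48129, Rational(-1, 19260))) = Add(Mul(Rational(1, 13), Rational(-1, 4644)), Rational(16043, 6420)) = Add(Rational(-1, 60372), Rational(16043, 6420)) = Rational(40355899, 16149510)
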